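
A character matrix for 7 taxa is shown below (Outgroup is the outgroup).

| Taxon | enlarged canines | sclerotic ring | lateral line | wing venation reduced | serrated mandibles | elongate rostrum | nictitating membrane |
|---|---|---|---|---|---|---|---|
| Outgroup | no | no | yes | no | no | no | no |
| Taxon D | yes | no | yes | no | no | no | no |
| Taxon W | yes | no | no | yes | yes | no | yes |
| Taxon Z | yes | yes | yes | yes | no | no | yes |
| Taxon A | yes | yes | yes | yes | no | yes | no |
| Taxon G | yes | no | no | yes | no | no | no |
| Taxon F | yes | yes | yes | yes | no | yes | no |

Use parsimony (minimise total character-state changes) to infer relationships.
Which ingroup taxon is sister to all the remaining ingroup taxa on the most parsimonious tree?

Taxon D

Character polarity is set by the outgroup: the derived state is whichever differs from the outgroup's state, so for lateral line the derived state is 'no', and for the remaining characters it is 'yes'.
enlarged canines (derived state 'yes') is shared by all ingroup taxa — unites the whole ingroup.
Only Taxon A, Taxon F, and Taxon Z show the derived state 'yes' for sclerotic ring, supporting them as a clade.
lateral line: derived state 'no' in Taxon G and Taxon W only — synapomorphy for {Taxon G, Taxon W}.
wing venation reduced: derived state 'yes' in Taxon A, Taxon F, Taxon G, Taxon W, and Taxon Z only — synapomorphy for {Taxon A, Taxon F, Taxon G, Taxon W, Taxon Z}.
serrated mandibles (derived state 'yes') is unique to Taxon W (autapomorphy; uninformative for grouping).
Only Taxon A and Taxon F show the derived state 'yes' for elongate rostrum, supporting them as a clade.
nictitating membrane groups Taxon W and Taxon Z, which is incompatible with the clades supported by the remaining characters; treating it as convergent (homoplasy) costs fewer steps than any alternative tree.
Most parsimonious ingroup topology: (Taxon D,((Taxon W,Taxon G),(Taxon Z,(Taxon A,Taxon F)))).
Taxon D is sister to the clade containing all other ingroup taxa, so it is the earliest-diverging (most basal) ingroup lineage.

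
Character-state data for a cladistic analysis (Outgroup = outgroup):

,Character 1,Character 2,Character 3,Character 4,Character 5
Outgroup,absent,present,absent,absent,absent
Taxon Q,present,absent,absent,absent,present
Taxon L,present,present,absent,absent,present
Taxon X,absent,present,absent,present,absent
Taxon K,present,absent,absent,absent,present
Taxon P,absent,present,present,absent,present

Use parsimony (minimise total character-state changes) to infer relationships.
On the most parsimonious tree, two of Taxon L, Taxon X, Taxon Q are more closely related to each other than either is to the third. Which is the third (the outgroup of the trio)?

Character polarity is set by the outgroup: the derived state is whichever differs from the outgroup's state, so for Character 2 the derived state is 'absent', and for the remaining characters it is 'present'.
Character 1 (derived state 'present') is shared by Taxon K, Taxon L, and Taxon Q — a synapomorphy uniting that clade.
Character 2 (derived state 'absent') is shared by Taxon K and Taxon Q — a synapomorphy uniting that clade.
Character 3 (derived state 'present') is unique to Taxon P (autapomorphy; uninformative for grouping).
Character 4 (derived state 'present') is unique to Taxon X (autapomorphy; uninformative for grouping).
Character 5: derived state 'present' in Taxon K, Taxon L, Taxon P, and Taxon Q only — synapomorphy for {Taxon K, Taxon L, Taxon P, Taxon Q}.
Most parsimonious ingroup topology: ((((Taxon Q,Taxon K),Taxon L),Taxon P),Taxon X).
Taxon L and Taxon Q share a more recent common ancestor with each other than either does with Taxon X, so Taxon X is the least closely related of the three.

Taxon X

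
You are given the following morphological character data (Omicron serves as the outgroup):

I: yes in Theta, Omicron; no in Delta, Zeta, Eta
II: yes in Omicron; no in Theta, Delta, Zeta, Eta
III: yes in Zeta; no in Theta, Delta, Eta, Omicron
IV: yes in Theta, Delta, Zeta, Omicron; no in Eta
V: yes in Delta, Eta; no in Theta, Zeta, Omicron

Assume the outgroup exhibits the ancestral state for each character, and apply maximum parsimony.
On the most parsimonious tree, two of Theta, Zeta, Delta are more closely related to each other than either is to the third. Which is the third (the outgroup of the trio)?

Character polarity is set by the outgroup: the derived state is whichever differs from the outgroup's state, so for I, II, IV the derived state is 'no', and for the remaining characters it is 'yes'.
I: derived state 'no' in Delta, Eta, and Zeta only — synapomorphy for {Delta, Eta, Zeta}.
II (derived state 'no') is shared by all ingroup taxa — unites the whole ingroup.
III: derived state 'yes' in Zeta only — an autapomorphy, so it tells us nothing about relationships among taxa.
IV: derived state 'no' in Eta only — an autapomorphy, so it tells us nothing about relationships among taxa.
Only Delta and Eta show the derived state 'yes' for V, supporting them as a clade.
Most parsimonious ingroup topology: ((Zeta,(Delta,Eta)),Theta).
Delta and Zeta share a more recent common ancestor with each other than either does with Theta, so Theta is the least closely related of the three.

Theta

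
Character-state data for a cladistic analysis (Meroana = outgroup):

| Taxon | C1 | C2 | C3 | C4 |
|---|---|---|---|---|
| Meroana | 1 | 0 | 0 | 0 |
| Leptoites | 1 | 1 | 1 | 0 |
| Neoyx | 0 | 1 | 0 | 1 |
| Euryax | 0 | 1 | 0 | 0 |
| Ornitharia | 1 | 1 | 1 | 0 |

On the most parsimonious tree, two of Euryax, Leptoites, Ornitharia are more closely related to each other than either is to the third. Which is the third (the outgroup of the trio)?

Euryax

Character polarity is set by the outgroup: the derived state is whichever differs from the outgroup's state, so for C1 the derived state is '0', and for the remaining characters it is '1'.
Only Euryax and Neoyx show the derived state '0' for C1, supporting them as a clade.
C2 (derived state '1') is shared by all ingroup taxa — unites the whole ingroup.
C3 (derived state '1') is shared by Leptoites and Ornitharia — a synapomorphy uniting that clade.
C4: derived state '1' in Neoyx only — an autapomorphy, so it tells us nothing about relationships among taxa.
Most parsimonious ingroup topology: ((Leptoites,Ornitharia),(Neoyx,Euryax)).
Ornitharia and Leptoites share a more recent common ancestor with each other than either does with Euryax, so Euryax is the least closely related of the three.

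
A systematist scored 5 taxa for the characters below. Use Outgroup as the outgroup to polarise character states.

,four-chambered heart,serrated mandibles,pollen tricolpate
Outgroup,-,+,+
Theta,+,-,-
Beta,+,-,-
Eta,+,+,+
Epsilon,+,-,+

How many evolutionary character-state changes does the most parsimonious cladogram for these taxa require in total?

3

Character polarity is set by the outgroup: the derived state is whichever differs from the outgroup's state, so for serrated mandibles, pollen tricolpate the derived state is '-', and for the remaining characters it is '+'.
four-chambered heart (derived state '+') is shared by all ingroup taxa — unites the whole ingroup.
serrated mandibles: derived state '-' in Beta, Epsilon, and Theta only — synapomorphy for {Beta, Epsilon, Theta}.
Only Beta and Theta show the derived state '-' for pollen tricolpate, supporting them as a clade.
Most parsimonious ingroup topology: (((Theta,Beta),Epsilon),Eta).
Changes per character on this tree: four-chambered heart: 1; serrated mandibles: 1; pollen tricolpate: 1.
Total = 3.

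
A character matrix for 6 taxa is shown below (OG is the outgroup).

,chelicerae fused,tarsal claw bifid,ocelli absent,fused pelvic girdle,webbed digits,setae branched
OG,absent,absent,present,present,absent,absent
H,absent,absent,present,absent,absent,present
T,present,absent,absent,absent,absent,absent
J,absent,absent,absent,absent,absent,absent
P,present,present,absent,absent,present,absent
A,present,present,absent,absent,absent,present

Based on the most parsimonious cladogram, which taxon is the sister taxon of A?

P

Character polarity is set by the outgroup: the derived state is whichever differs from the outgroup's state, so for ocelli absent, fused pelvic girdle the derived state is 'absent', and for the remaining characters it is 'present'.
Only A, P, and T show the derived state 'present' for chelicerae fused, supporting them as a clade.
Only A and P show the derived state 'present' for tarsal claw bifid, supporting them as a clade.
Only A, J, P, and T show the derived state 'absent' for ocelli absent, supporting them as a clade.
fused pelvic girdle (derived state 'absent') is shared by all ingroup taxa — unites the whole ingroup.
webbed digits (derived state 'present') is unique to P (autapomorphy; uninformative for grouping).
setae branched (state 'present') occurs in A and H but conflicts with the nesting implied by the other characters — most parsimoniously interpreted as homoplasy.
Most parsimonious ingroup topology: (H,((T,(P,A)),J)).
A and P form a cherry on this tree, so they are sister taxa.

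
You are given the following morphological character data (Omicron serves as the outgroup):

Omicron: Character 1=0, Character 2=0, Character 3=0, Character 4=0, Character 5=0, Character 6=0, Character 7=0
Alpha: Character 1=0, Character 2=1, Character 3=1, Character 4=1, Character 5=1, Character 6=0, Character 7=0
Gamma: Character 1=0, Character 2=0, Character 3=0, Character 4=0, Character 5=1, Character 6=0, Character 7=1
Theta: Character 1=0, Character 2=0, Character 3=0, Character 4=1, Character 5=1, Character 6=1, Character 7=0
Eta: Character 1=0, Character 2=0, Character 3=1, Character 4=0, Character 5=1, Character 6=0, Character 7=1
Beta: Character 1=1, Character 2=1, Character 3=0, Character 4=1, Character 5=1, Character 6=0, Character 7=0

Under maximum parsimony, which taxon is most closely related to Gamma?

The outgroup has state '0' for every character, so '1' is the derived state throughout.
Character 1: derived state '1' in Beta only — an autapomorphy, so it tells us nothing about relationships among taxa.
Only Alpha and Beta show the derived state '1' for Character 2, supporting them as a clade.
Character 3 (state '1') occurs in Alpha and Eta but conflicts with the nesting implied by the other characters — most parsimoniously interpreted as homoplasy.
Character 4 (derived state '1') is shared by Alpha, Beta, and Theta — a synapomorphy uniting that clade.
Character 5 (derived state '1') is shared by all ingroup taxa — unites the whole ingroup.
Character 6: derived state '1' in Theta only — an autapomorphy, so it tells us nothing about relationships among taxa.
Character 7: derived state '1' in Eta and Gamma only — synapomorphy for {Eta, Gamma}.
Most parsimonious ingroup topology: ((Gamma,Eta),(Theta,(Beta,Alpha))).
Gamma and Eta form a cherry on this tree, so they are sister taxa.

Eta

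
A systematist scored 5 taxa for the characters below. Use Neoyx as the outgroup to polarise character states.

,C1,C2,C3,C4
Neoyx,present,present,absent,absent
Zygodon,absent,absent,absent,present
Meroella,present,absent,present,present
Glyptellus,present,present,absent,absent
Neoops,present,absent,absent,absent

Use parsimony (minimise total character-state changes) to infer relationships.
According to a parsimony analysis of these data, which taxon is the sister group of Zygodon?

Character polarity is set by the outgroup: the derived state is whichever differs from the outgroup's state, so for C1, C2 the derived state is 'absent', and for the remaining characters it is 'present'.
C1 (derived state 'absent') is unique to Zygodon (autapomorphy; uninformative for grouping).
Only Meroella, Neoops, and Zygodon show the derived state 'absent' for C2, supporting them as a clade.
C3 (derived state 'present') is unique to Meroella (autapomorphy; uninformative for grouping).
C4 (derived state 'present') is shared by Meroella and Zygodon — a synapomorphy uniting that clade.
Most parsimonious ingroup topology: (((Zygodon,Meroella),Neoops),Glyptellus).
Zygodon and Meroella form a cherry on this tree, so they are sister taxa.

Meroella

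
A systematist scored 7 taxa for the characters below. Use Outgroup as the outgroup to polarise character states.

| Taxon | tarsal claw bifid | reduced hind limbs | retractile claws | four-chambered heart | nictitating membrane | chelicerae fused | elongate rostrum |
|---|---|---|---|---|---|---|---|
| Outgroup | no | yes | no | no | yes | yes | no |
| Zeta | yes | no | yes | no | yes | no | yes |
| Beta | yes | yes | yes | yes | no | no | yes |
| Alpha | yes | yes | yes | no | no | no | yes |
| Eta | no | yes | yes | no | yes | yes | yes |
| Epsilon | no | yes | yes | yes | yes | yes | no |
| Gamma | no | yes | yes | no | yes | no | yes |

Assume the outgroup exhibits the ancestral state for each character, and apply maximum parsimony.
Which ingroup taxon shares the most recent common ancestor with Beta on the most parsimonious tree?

Alpha

Character polarity is set by the outgroup: the derived state is whichever differs from the outgroup's state, so for reduced hind limbs, nictitating membrane, chelicerae fused the derived state is 'no', and for the remaining characters it is 'yes'.
Only Alpha, Beta, and Zeta show the derived state 'yes' for tarsal claw bifid, supporting them as a clade.
reduced hind limbs: derived state 'no' in Zeta only — an autapomorphy, so it tells us nothing about relationships among taxa.
retractile claws (derived state 'yes') is shared by all ingroup taxa — unites the whole ingroup.
four-chambered heart (state 'yes') occurs in Beta and Epsilon but conflicts with the nesting implied by the other characters — most parsimoniously interpreted as homoplasy.
Only Alpha and Beta show the derived state 'no' for nictitating membrane, supporting them as a clade.
chelicerae fused: derived state 'no' in Alpha, Beta, Gamma, and Zeta only — synapomorphy for {Alpha, Beta, Gamma, Zeta}.
elongate rostrum: derived state 'yes' in Alpha, Beta, Eta, Gamma, and Zeta only — synapomorphy for {Alpha, Beta, Eta, Gamma, Zeta}.
Most parsimonious ingroup topology: ((((Zeta,(Beta,Alpha)),Gamma),Eta),Epsilon).
Beta and Alpha form a cherry on this tree, so they are sister taxa.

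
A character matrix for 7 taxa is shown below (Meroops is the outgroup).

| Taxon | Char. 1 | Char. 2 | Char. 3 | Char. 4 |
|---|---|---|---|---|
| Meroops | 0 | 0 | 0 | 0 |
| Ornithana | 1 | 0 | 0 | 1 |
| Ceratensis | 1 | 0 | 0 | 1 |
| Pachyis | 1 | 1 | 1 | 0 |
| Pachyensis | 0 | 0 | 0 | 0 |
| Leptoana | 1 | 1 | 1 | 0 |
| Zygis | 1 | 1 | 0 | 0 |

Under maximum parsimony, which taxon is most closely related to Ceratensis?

Ornithana

The outgroup has state '0' for every character, so '1' is the derived state throughout.
Char. 1 (derived state '1') is shared by Ceratensis, Leptoana, Ornithana, Pachyis, and Zygis — a synapomorphy uniting that clade.
Char. 2: derived state '1' in Leptoana, Pachyis, and Zygis only — synapomorphy for {Leptoana, Pachyis, Zygis}.
Char. 3: derived state '1' in Leptoana and Pachyis only — synapomorphy for {Leptoana, Pachyis}.
Char. 4 (derived state '1') is shared by Ceratensis and Ornithana — a synapomorphy uniting that clade.
Most parsimonious ingroup topology: ((((Leptoana,Pachyis),Zygis),(Ceratensis,Ornithana)),Pachyensis).
Ceratensis and Ornithana form a cherry on this tree, so they are sister taxa.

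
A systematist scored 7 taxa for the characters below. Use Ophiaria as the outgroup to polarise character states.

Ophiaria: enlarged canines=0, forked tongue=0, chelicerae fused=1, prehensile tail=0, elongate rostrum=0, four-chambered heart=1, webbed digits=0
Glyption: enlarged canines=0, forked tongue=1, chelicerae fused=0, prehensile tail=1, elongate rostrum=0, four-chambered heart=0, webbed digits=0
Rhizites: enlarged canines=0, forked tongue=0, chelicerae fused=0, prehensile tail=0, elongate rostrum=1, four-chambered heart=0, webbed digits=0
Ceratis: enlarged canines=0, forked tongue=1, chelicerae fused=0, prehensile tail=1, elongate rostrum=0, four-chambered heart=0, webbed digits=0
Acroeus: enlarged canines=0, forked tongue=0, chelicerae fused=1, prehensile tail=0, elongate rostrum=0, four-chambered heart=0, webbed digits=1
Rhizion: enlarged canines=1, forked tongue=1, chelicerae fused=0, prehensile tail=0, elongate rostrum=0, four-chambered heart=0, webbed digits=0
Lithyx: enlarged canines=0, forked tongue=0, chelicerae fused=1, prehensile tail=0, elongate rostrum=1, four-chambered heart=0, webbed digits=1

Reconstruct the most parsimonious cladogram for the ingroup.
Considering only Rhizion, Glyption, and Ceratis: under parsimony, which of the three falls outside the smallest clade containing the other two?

Rhizion

Character polarity is set by the outgroup: the derived state is whichever differs from the outgroup's state, so for chelicerae fused, four-chambered heart the derived state is '0', and for the remaining characters it is '1'.
enlarged canines (derived state '1') is unique to Rhizion (autapomorphy; uninformative for grouping).
forked tongue (derived state '1') is shared by Ceratis, Glyption, and Rhizion — a synapomorphy uniting that clade.
Only Ceratis, Glyption, Rhizion, and Rhizites show the derived state '0' for chelicerae fused, supporting them as a clade.
Only Ceratis and Glyption show the derived state '1' for prehensile tail, supporting them as a clade.
elongate rostrum groups Lithyx and Rhizites, which is incompatible with the clades supported by the remaining characters; treating it as convergent (homoplasy) costs fewer steps than any alternative tree.
four-chambered heart (derived state '0') is shared by all ingroup taxa — unites the whole ingroup.
webbed digits: derived state '1' in Acroeus and Lithyx only — synapomorphy for {Acroeus, Lithyx}.
Most parsimonious ingroup topology: ((((Glyption,Ceratis),Rhizion),Rhizites),(Acroeus,Lithyx)).
Glyption and Ceratis share a more recent common ancestor with each other than either does with Rhizion, so Rhizion is the least closely related of the three.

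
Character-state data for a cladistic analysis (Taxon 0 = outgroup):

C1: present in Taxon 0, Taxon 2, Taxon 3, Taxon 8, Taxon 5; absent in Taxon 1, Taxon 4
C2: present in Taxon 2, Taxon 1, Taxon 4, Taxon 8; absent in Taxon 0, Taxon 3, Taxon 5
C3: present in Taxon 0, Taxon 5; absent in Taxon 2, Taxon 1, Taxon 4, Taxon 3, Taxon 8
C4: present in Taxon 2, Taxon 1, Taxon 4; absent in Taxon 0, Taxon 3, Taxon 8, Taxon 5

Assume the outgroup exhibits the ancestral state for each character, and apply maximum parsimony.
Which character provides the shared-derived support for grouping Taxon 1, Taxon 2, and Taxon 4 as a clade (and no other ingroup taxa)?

C4

Character polarity is set by the outgroup: the derived state is whichever differs from the outgroup's state, so for C1, C3 the derived state is 'absent', and for the remaining characters it is 'present'.
Only Taxon 1 and Taxon 4 show the derived state 'absent' for C1, supporting them as a clade.
C2 (derived state 'present') is shared by Taxon 1, Taxon 2, Taxon 4, and Taxon 8 — a synapomorphy uniting that clade.
C3: derived state 'absent' in Taxon 1, Taxon 2, Taxon 3, Taxon 4, and Taxon 8 only — synapomorphy for {Taxon 1, Taxon 2, Taxon 3, Taxon 4, Taxon 8}.
C4: derived state 'present' in Taxon 1, Taxon 2, and Taxon 4 only — synapomorphy for {Taxon 1, Taxon 2, Taxon 4}.
Most parsimonious ingroup topology: ((((Taxon 2,(Taxon 1,Taxon 4)),Taxon 8),Taxon 3),Taxon 5).
The clade {Taxon 1, Taxon 2, Taxon 4} is supported by C4: its derived state 'present' occurs in exactly those taxa and in no other taxon (including the outgroup).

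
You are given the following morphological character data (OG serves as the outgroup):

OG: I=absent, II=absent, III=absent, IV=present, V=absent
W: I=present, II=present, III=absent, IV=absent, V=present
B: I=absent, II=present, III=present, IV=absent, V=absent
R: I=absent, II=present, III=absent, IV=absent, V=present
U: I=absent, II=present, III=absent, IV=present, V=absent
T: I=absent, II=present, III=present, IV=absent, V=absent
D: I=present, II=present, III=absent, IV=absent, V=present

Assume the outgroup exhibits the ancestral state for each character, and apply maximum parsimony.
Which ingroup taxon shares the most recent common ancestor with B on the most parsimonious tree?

T

Character polarity is set by the outgroup: the derived state is whichever differs from the outgroup's state, so for IV the derived state is 'absent', and for the remaining characters it is 'present'.
Only D and W show the derived state 'present' for I, supporting them as a clade.
II (derived state 'present') is shared by all ingroup taxa — unites the whole ingroup.
III: derived state 'present' in B and T only — synapomorphy for {B, T}.
IV: derived state 'absent' in B, D, R, T, and W only — synapomorphy for {B, D, R, T, W}.
V: derived state 'present' in D, R, and W only — synapomorphy for {D, R, W}.
Most parsimonious ingroup topology: ((((W,D),R),(B,T)),U).
B and T form a cherry on this tree, so they are sister taxa.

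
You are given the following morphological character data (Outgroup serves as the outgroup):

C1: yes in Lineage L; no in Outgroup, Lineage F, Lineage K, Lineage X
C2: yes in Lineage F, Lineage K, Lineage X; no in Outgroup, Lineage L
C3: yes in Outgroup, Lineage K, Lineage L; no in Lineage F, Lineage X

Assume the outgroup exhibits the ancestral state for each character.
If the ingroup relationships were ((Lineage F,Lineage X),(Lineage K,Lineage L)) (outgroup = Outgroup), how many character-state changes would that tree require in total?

Map each character onto ((Lineage F,Lineage X),(Lineage K,Lineage L)) (rooted by Outgroup) and count the minimum state changes it requires (Fitch parsimony):
C1: 1; C2: 2; C3: 1.
Total tree length = 4.

4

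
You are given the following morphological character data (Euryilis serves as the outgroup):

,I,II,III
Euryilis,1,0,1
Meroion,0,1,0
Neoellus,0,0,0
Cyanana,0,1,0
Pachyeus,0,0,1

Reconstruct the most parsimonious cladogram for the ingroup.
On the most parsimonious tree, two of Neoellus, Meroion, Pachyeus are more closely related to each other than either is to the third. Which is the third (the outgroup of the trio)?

Character polarity is set by the outgroup: the derived state is whichever differs from the outgroup's state, so for I, III the derived state is '0', and for the remaining characters it is '1'.
I (derived state '0') is shared by all ingroup taxa — unites the whole ingroup.
II: derived state '1' in Cyanana and Meroion only — synapomorphy for {Cyanana, Meroion}.
Only Cyanana, Meroion, and Neoellus show the derived state '0' for III, supporting them as a clade.
Most parsimonious ingroup topology: (((Cyanana,Meroion),Neoellus),Pachyeus).
Meroion and Neoellus share a more recent common ancestor with each other than either does with Pachyeus, so Pachyeus is the least closely related of the three.

Pachyeus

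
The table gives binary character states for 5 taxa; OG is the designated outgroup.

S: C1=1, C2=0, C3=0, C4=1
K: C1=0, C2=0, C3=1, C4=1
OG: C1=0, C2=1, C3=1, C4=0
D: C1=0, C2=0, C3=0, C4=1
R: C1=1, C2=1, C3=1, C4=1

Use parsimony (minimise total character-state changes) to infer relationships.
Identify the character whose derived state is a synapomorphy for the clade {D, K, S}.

Character polarity is set by the outgroup: the derived state is whichever differs from the outgroup's state, so for C2, C3 the derived state is '0', and for the remaining characters it is '1'.
C1 (state '1') occurs in R and S but conflicts with the nesting implied by the other characters — most parsimoniously interpreted as homoplasy.
C2: derived state '0' in D, K, and S only — synapomorphy for {D, K, S}.
C3: derived state '0' in D and S only — synapomorphy for {D, S}.
All ingroup taxa share the derived state '1' for C4; it defines the ingroup but does not resolve relationships within it.
Most parsimonious ingroup topology: ((K,(S,D)),R).
The clade {D, K, S} is supported by C2: its derived state '0' occurs in exactly those taxa and in no other taxon (including the outgroup).

C2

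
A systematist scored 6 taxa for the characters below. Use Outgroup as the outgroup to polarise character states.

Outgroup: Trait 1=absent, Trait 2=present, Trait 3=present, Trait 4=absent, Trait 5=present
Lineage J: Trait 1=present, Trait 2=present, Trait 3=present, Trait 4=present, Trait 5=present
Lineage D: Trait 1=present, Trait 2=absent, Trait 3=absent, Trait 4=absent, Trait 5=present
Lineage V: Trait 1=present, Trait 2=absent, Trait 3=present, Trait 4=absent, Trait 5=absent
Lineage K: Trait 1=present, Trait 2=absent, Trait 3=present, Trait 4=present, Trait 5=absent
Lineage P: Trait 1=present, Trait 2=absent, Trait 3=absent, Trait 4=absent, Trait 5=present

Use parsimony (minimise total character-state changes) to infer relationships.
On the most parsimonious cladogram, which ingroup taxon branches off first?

Character polarity is set by the outgroup: the derived state is whichever differs from the outgroup's state, so for Trait 2, Trait 3, Trait 5 the derived state is 'absent', and for the remaining characters it is 'present'.
Trait 1 (derived state 'present') is shared by all ingroup taxa — unites the whole ingroup.
Trait 2 (derived state 'absent') is shared by Lineage D, Lineage K, Lineage P, and Lineage V — a synapomorphy uniting that clade.
Trait 3 (derived state 'absent') is shared by Lineage D and Lineage P — a synapomorphy uniting that clade.
Trait 4 (state 'present') occurs in Lineage J and Lineage K but conflicts with the nesting implied by the other characters — most parsimoniously interpreted as homoplasy.
Trait 5 (derived state 'absent') is shared by Lineage K and Lineage V — a synapomorphy uniting that clade.
Most parsimonious ingroup topology: (Lineage J,((Lineage D,Lineage P),(Lineage V,Lineage K))).
Lineage J is sister to the clade containing all other ingroup taxa, so it is the earliest-diverging (most basal) ingroup lineage.

Lineage J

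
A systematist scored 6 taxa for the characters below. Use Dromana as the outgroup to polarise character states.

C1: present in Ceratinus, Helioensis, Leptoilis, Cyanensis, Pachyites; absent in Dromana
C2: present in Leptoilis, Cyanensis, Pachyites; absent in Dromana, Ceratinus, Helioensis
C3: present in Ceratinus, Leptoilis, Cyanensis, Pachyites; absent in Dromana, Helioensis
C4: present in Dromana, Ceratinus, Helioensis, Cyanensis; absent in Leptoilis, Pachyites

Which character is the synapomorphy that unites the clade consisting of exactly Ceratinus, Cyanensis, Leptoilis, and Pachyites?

C3

Character polarity is set by the outgroup: the derived state is whichever differs from the outgroup's state, so for C4 the derived state is 'absent', and for the remaining characters it is 'present'.
C1 (derived state 'present') is shared by all ingroup taxa — unites the whole ingroup.
Only Cyanensis, Leptoilis, and Pachyites show the derived state 'present' for C2, supporting them as a clade.
C3: derived state 'present' in Ceratinus, Cyanensis, Leptoilis, and Pachyites only — synapomorphy for {Ceratinus, Cyanensis, Leptoilis, Pachyites}.
C4: derived state 'absent' in Leptoilis and Pachyites only — synapomorphy for {Leptoilis, Pachyites}.
Most parsimonious ingroup topology: ((Ceratinus,((Leptoilis,Pachyites),Cyanensis)),Helioensis).
The clade {Ceratinus, Cyanensis, Leptoilis, Pachyites} is supported by C3: its derived state 'present' occurs in exactly those taxa and in no other taxon (including the outgroup).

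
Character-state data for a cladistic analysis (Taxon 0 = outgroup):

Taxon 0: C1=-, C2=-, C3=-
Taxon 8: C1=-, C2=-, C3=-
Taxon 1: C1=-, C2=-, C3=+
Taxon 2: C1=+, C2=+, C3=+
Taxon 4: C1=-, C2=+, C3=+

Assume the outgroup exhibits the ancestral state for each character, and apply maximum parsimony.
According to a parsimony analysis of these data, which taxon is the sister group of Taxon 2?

Taxon 4

The outgroup has state '-' for every character, so '+' is the derived state throughout.
C1 (derived state '+') is unique to Taxon 2 (autapomorphy; uninformative for grouping).
C2: derived state '+' in Taxon 2 and Taxon 4 only — synapomorphy for {Taxon 2, Taxon 4}.
C3 (derived state '+') is shared by Taxon 1, Taxon 2, and Taxon 4 — a synapomorphy uniting that clade.
Most parsimonious ingroup topology: (Taxon 8,(Taxon 1,(Taxon 2,Taxon 4))).
Taxon 2 and Taxon 4 form a cherry on this tree, so they are sister taxa.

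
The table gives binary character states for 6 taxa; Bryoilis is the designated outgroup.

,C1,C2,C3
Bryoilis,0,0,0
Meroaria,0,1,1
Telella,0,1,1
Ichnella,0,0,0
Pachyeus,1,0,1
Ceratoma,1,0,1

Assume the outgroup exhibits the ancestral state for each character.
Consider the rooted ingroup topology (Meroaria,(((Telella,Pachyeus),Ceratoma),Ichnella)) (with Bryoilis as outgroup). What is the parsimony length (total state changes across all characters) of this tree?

6

Map each character onto (Meroaria,(((Telella,Pachyeus),Ceratoma),Ichnella)) (rooted by Bryoilis) and count the minimum state changes it requires (Fitch parsimony):
C1: 2; C2: 2; C3: 2.
Total tree length = 6.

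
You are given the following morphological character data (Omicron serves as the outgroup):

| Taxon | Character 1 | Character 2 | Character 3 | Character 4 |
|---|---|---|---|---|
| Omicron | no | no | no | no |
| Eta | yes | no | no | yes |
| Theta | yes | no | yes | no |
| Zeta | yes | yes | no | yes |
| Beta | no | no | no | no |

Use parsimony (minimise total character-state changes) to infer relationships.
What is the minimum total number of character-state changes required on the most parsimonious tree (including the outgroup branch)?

The outgroup has state 'no' for every character, so 'yes' is the derived state throughout.
Character 1: derived state 'yes' in Eta, Theta, and Zeta only — synapomorphy for {Eta, Theta, Zeta}.
Character 2 (derived state 'yes') is unique to Zeta (autapomorphy; uninformative for grouping).
Character 3: derived state 'yes' in Theta only — an autapomorphy, so it tells us nothing about relationships among taxa.
Character 4: derived state 'yes' in Eta and Zeta only — synapomorphy for {Eta, Zeta}.
Most parsimonious ingroup topology: (((Eta,Zeta),Theta),Beta).
Changes per character on this tree: Character 1: 1; Character 2: 1; Character 3: 1; Character 4: 1.
Total = 4.

4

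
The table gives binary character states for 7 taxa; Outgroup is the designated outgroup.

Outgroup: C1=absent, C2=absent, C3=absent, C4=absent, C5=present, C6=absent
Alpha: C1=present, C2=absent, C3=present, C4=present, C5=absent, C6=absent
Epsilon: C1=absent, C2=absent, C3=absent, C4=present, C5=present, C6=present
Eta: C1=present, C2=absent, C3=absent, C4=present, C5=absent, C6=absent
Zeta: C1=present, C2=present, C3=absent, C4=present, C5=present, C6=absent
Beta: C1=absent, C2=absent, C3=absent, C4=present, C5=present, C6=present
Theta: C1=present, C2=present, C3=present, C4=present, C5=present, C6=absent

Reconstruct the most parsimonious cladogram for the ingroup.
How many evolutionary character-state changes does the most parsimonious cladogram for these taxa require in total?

Character polarity is set by the outgroup: the derived state is whichever differs from the outgroup's state, so for C5 the derived state is 'absent', and for the remaining characters it is 'present'.
C1: derived state 'present' in Alpha, Eta, Theta, and Zeta only — synapomorphy for {Alpha, Eta, Theta, Zeta}.
C2: derived state 'present' in Theta and Zeta only — synapomorphy for {Theta, Zeta}.
C3 (state 'present') occurs in Alpha and Theta but conflicts with the nesting implied by the other characters — most parsimoniously interpreted as homoplasy.
C4 (derived state 'present') is shared by all ingroup taxa — unites the whole ingroup.
C5: derived state 'absent' in Alpha and Eta only — synapomorphy for {Alpha, Eta}.
C6: derived state 'present' in Beta and Epsilon only — synapomorphy for {Beta, Epsilon}.
Most parsimonious ingroup topology: (((Alpha,Eta),(Zeta,Theta)),(Epsilon,Beta)).
Changes per character on this tree: C1: 1; C2: 1; C3: 2; C4: 1; C5: 1; C6: 1.
Total = 7.

7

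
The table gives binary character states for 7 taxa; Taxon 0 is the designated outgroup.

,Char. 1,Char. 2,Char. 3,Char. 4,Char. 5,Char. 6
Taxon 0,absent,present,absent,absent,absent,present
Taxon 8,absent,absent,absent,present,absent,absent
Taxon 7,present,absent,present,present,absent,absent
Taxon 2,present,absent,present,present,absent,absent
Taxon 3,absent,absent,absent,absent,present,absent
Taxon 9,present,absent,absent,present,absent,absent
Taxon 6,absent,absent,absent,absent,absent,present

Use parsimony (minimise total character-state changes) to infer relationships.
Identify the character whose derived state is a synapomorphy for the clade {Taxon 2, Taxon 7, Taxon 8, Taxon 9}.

Character polarity is set by the outgroup: the derived state is whichever differs from the outgroup's state, so for Char. 2, Char. 6 the derived state is 'absent', and for the remaining characters it is 'present'.
Char. 1: derived state 'present' in Taxon 2, Taxon 7, and Taxon 9 only — synapomorphy for {Taxon 2, Taxon 7, Taxon 9}.
Char. 2 (derived state 'absent') is shared by all ingroup taxa — unites the whole ingroup.
Char. 3 (derived state 'present') is shared by Taxon 2 and Taxon 7 — a synapomorphy uniting that clade.
Char. 4 (derived state 'present') is shared by Taxon 2, Taxon 7, Taxon 8, and Taxon 9 — a synapomorphy uniting that clade.
Char. 5: derived state 'present' in Taxon 3 only — an autapomorphy, so it tells us nothing about relationships among taxa.
Char. 6: derived state 'absent' in Taxon 2, Taxon 3, Taxon 7, Taxon 8, and Taxon 9 only — synapomorphy for {Taxon 2, Taxon 3, Taxon 7, Taxon 8, Taxon 9}.
Most parsimonious ingroup topology: (((Taxon 8,((Taxon 7,Taxon 2),Taxon 9)),Taxon 3),Taxon 6).
The clade {Taxon 2, Taxon 7, Taxon 8, Taxon 9} is supported by Char. 4: its derived state 'present' occurs in exactly those taxa and in no other taxon (including the outgroup).

Char. 4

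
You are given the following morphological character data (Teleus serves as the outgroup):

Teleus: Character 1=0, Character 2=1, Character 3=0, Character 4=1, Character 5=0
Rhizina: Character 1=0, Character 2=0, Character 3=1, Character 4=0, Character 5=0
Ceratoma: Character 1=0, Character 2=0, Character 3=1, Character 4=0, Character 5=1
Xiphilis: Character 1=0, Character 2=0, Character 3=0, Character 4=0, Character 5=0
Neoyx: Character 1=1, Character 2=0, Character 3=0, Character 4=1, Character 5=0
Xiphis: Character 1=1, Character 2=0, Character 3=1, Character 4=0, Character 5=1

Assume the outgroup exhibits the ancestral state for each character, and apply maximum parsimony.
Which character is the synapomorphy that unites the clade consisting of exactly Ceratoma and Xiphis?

Character polarity is set by the outgroup: the derived state is whichever differs from the outgroup's state, so for Character 2, Character 4 the derived state is '0', and for the remaining characters it is '1'.
Character 1 (state '1') occurs in Neoyx and Xiphis but conflicts with the nesting implied by the other characters — most parsimoniously interpreted as homoplasy.
Character 2 (derived state '0') is shared by all ingroup taxa — unites the whole ingroup.
Character 3: derived state '1' in Ceratoma, Rhizina, and Xiphis only — synapomorphy for {Ceratoma, Rhizina, Xiphis}.
Character 4 (derived state '0') is shared by Ceratoma, Rhizina, Xiphilis, and Xiphis — a synapomorphy uniting that clade.
Character 5 (derived state '1') is shared by Ceratoma and Xiphis — a synapomorphy uniting that clade.
Most parsimonious ingroup topology: (((Rhizina,(Ceratoma,Xiphis)),Xiphilis),Neoyx).
The clade {Ceratoma, Xiphis} is supported by Character 5: its derived state '1' occurs in exactly those taxa and in no other taxon (including the outgroup).

Character 5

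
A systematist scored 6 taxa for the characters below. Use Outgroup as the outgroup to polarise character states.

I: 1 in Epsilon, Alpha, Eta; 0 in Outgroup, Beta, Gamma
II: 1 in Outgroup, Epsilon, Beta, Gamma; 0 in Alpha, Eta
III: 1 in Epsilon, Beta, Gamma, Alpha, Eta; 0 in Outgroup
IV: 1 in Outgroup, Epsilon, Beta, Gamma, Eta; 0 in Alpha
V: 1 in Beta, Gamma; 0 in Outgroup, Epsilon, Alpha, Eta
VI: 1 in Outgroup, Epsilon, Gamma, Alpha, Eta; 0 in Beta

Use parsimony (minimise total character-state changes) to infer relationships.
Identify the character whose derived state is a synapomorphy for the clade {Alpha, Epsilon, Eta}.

I

Character polarity is set by the outgroup: the derived state is whichever differs from the outgroup's state, so for II, IV, VI the derived state is '0', and for the remaining characters it is '1'.
Only Alpha, Epsilon, and Eta show the derived state '1' for I, supporting them as a clade.
Only Alpha and Eta show the derived state '0' for II, supporting them as a clade.
III (derived state '1') is shared by all ingroup taxa — unites the whole ingroup.
IV: derived state '0' in Alpha only — an autapomorphy, so it tells us nothing about relationships among taxa.
V: derived state '1' in Beta and Gamma only — synapomorphy for {Beta, Gamma}.
VI (derived state '0') is unique to Beta (autapomorphy; uninformative for grouping).
Most parsimonious ingroup topology: ((Epsilon,(Alpha,Eta)),(Beta,Gamma)).
The clade {Alpha, Epsilon, Eta} is supported by I: its derived state '1' occurs in exactly those taxa and in no other taxon (including the outgroup).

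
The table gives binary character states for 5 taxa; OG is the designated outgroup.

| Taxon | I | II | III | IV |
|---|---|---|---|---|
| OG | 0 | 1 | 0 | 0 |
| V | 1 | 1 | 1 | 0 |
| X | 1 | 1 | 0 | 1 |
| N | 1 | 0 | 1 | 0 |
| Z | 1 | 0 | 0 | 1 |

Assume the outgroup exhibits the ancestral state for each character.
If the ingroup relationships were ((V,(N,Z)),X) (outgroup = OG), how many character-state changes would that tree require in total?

6

Map each character onto ((V,(N,Z)),X) (rooted by OG) and count the minimum state changes it requires (Fitch parsimony):
I: 1; II: 1; III: 2; IV: 2.
Total tree length = 6.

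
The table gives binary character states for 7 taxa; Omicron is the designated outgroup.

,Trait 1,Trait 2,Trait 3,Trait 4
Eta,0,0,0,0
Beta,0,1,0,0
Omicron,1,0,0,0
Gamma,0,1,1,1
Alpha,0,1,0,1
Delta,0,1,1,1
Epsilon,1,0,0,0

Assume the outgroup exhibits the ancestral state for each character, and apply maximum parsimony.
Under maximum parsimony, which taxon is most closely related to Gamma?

Character polarity is set by the outgroup: the derived state is whichever differs from the outgroup's state, so for Trait 1 the derived state is '0', and for the remaining characters it is '1'.
Trait 1: derived state '0' in Alpha, Beta, Delta, Eta, and Gamma only — synapomorphy for {Alpha, Beta, Delta, Eta, Gamma}.
Trait 2 (derived state '1') is shared by Alpha, Beta, Delta, and Gamma — a synapomorphy uniting that clade.
Trait 3: derived state '1' in Delta and Gamma only — synapomorphy for {Delta, Gamma}.
Trait 4: derived state '1' in Alpha, Delta, and Gamma only — synapomorphy for {Alpha, Delta, Gamma}.
Most parsimonious ingroup topology: ((Eta,(Beta,((Delta,Gamma),Alpha))),Epsilon).
Gamma and Delta form a cherry on this tree, so they are sister taxa.

Delta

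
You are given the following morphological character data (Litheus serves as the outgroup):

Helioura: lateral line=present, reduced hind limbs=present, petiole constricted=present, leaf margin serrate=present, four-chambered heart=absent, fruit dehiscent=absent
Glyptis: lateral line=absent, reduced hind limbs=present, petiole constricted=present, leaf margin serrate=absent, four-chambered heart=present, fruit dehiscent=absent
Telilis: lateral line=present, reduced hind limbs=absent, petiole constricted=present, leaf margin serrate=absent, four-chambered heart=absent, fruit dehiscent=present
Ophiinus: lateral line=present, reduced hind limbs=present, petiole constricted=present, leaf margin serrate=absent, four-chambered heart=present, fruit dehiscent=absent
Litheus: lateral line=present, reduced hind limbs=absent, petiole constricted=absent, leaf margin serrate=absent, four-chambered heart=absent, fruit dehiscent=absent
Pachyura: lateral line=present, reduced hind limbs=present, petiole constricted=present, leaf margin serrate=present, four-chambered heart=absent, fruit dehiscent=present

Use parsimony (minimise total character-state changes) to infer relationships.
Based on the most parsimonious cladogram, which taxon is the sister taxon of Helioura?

Pachyura

Character polarity is set by the outgroup: the derived state is whichever differs from the outgroup's state, so for lateral line the derived state is 'absent', and for the remaining characters it is 'present'.
lateral line: derived state 'absent' in Glyptis only — an autapomorphy, so it tells us nothing about relationships among taxa.
reduced hind limbs: derived state 'present' in Glyptis, Helioura, Ophiinus, and Pachyura only — synapomorphy for {Glyptis, Helioura, Ophiinus, Pachyura}.
petiole constricted (derived state 'present') is shared by all ingroup taxa — unites the whole ingroup.
Only Helioura and Pachyura show the derived state 'present' for leaf margin serrate, supporting them as a clade.
four-chambered heart (derived state 'present') is shared by Glyptis and Ophiinus — a synapomorphy uniting that clade.
fruit dehiscent (state 'present') occurs in Pachyura and Telilis but conflicts with the nesting implied by the other characters — most parsimoniously interpreted as homoplasy.
Most parsimonious ingroup topology: (Telilis,((Pachyura,Helioura),(Glyptis,Ophiinus))).
Helioura and Pachyura form a cherry on this tree, so they are sister taxa.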